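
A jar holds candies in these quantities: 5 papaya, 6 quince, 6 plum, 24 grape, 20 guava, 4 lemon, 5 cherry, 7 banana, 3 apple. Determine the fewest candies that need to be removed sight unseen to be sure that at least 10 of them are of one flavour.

Pigeonhole: the 9 flavours are the holes; the candies drawn are the pigeons.
To avoid 10 of any one flavour, the worst case takes at most 9 of each flavour, or every candy of a flavour that has fewer than 9.
That gives 5 + 6 + 6 + 9 + 9 + 4 + 5 + 7 + 3 = 54 candies with no flavour reaching 10.
The next candy forces some flavour to 10, so 54 + 1 = 55.

55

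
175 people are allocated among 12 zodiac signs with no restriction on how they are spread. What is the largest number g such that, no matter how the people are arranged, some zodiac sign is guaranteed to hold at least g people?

By the pigeonhole principle, the 12 zodiac signs are the holes and the 175 people are the pigeons.
If every zodiac sign held at most 14 people, the total would be at most 12 × 14 = 168, which is less than 175.
So some zodiac sign holds at least ⌈175/12⌉ = 15 people.

15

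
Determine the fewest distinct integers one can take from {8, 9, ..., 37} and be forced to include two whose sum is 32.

23

Group the elements by complementary pair {x, 32−x}: {8,24}, {9,23}, {10,22}, …, giving 8 two-element pairs, the single value 16 (it cannot pair with itself since the integers are distinct), and 13 integers whose partner 32−x falls outside [8,37].
By pigeonhole, treating each of those 22 groups as a pigeonhole, one can pick one integer per group — 22 integers — with no two summing to 32.
The 23rd integer lands in an occupied pair, forcing a sum of 32.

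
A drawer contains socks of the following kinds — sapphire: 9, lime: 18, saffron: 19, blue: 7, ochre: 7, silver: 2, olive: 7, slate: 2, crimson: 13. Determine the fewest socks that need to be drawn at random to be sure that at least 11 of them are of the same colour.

The 9 colours are the holes; the socks drawn are the pigeons.
To avoid 11 of any one colour, the worst case takes at most 10 of each colour, or every sock of a colour that has fewer than 10.
That gives 9 + 10 + 10 + 7 + 7 + 2 + 7 + 2 + 10 = 64 socks with no colour reaching 11.
The next sock forces some colour to 11, so 64 + 1 = 65.

65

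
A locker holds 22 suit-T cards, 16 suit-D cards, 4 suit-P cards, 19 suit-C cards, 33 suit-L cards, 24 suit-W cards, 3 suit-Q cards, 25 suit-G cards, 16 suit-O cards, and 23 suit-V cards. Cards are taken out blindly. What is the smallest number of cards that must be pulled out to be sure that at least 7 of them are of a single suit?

56

By the pigeonhole principle, the 10 suits are the holes; the cards drawn are the pigeons.
To avoid 7 of any one suit, the worst case takes at most 6 of each suit, or every card of a suit that has fewer than 6.
That gives 6 + 6 + 4 + 6 + 6 + 6 + 3 + 6 + 6 + 6 = 55 cards with no suit reaching 7.
The next card forces some suit to 7, so 55 + 1 = 56.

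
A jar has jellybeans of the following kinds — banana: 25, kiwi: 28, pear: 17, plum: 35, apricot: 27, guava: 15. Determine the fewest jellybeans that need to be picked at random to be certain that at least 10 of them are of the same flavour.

55

By pigeonhole, put each drawn jellybean into a box by flavour. The largest draw with every box below 10 takes min(count, 9) from each flavour.
Σ min(cᵢ, 9) = 9 + 9 + 9 + 9 + 9 + 9 = 54.
Draw number 54 + 1 = 55 must push one box to 10.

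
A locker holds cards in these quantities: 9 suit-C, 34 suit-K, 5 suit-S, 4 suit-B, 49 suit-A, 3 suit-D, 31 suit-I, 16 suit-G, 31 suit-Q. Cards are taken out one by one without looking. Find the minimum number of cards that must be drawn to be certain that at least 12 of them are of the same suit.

77

An adversary could hand out at most 11 cards per suit (4 suits run out sooner): 9 + 11 + 5 + 4 + 11 + 3 + 11 + 11 + 11 = 76 cards and still no suit has 12.
One more card lands in a suit already at 11, so 77 draws are enough and 76 are not.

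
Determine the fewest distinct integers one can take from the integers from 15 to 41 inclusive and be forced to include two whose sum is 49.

Group the elements by complementary pair {x, 49−x}: {15,34}, {16,33}, {17,32}, …, giving 10 two-element pairs and 7 integers whose partner 49−x falls outside [15,41].
Treating each of those 17 groups as a pigeonhole, one can pick one integer per group — 17 integers — with no two summing to 49.
The 18th integer lands in an occupied pair, forcing a sum of 49.

18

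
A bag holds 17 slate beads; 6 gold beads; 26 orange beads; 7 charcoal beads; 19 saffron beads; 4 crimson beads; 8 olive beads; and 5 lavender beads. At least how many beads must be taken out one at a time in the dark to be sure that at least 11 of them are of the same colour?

61

By pigeonhole, the 8 colours are the holes; the beads drawn are the pigeons.
To avoid 11 of any one colour, the worst case takes at most 10 of each colour, or every bead of a colour that has fewer than 10.
That gives 10 + 6 + 10 + 7 + 10 + 4 + 8 + 5 = 60 beads with no colour reaching 11.
The next bead forces some colour to 11, so 60 + 1 = 61.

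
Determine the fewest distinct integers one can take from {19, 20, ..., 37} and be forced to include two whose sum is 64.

15

Group the elements by complementary pair {x, 64−x}: {27,37}, {28,36}, {29,35}, …, giving 5 two-element pairs, the single value 32 (it cannot pair with itself since the integers are distinct), and 8 integers whose partner 64−x falls outside [19,37].
Treating each of those 14 groups as a pigeonhole, one can pick one integer per group — 14 integers — with no two summing to 64.
The 15th integer lands in an occupied pair, forcing a sum of 64.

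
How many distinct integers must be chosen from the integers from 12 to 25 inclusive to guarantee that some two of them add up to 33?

A set avoiding the sum 33 can contain at most one of each pair {x, 33−x}, plus the 4 elements whose complement lies outside the range.
The integers 17, …, 25 (9 of them) are such a set: any two sum to at least 17+18 = 35 > 33.
Pigeonhole: any 10th integer completes one of the 5 pairs, so 10 choices force a sum of 33.

10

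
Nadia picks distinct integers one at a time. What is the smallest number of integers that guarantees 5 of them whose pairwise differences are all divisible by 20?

Integers whose pairwise differences are multiples of 20 are exactly those sharing a remainder mod 20. The 20 residue classes mod 20 are the pigeonholes.
With 80 integers one could put 4 in each residue class and have no class reach 5.
The 81st integer pushes some class to 5, so 20·4 + 1 = 81.

81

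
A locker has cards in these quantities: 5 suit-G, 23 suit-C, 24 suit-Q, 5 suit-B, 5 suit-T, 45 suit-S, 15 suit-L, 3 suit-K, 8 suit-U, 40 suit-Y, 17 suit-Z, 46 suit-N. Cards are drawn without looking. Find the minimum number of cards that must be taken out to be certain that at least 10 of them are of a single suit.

An adversary could hand out at most 9 cards per suit (5 suits run out sooner): 5 + 9 + 9 + 5 + 5 + 9 + 9 + 3 + 8 + 9 + 9 + 9 = 89 cards and still no suit has 10.
One more card lands in a suit already at 9, so 90 draws are enough and 89 are not.

90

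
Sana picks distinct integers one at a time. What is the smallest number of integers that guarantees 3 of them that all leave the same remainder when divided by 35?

The 35 residue classes mod 35 are the pigeonholes.
With 70 integers one could put 2 in each residue class and have no class reach 3.
The 71st integer pushes some class to 3, so 35·2 + 1 = 71.

71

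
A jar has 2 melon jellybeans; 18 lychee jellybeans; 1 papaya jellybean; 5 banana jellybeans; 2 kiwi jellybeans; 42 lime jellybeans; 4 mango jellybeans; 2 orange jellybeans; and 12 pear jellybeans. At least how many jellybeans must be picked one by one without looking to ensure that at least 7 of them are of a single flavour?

An adversary could hand out at most 6 jellybeans per flavour (6 flavours run out sooner): 2 + 6 + 1 + 5 + 2 + 6 + 4 + 2 + 6 = 34 jellybeans and still no flavour has 7.
One more jellybean lands in a flavour already at 6, so 35 draws are enough and 34 are not.

35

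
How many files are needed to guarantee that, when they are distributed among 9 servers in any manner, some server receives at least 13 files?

109

With 108 files one could put exactly 12 in each of the 9 servers, and no server would reach 13.
One more file must land in a server that already has 12, giving it 13.
So 9 × 12 + 1 = 109 files are required.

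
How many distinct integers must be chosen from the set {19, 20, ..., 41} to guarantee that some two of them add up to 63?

14

Two chosen integers sum to 63 exactly when both halves of some pair {x, 63−x} with 22 ≤ x ≤ 63−x ≤ 41 are chosen — 10 such pairs.
The remaining 3 elements (those with no distinct partner in range) can never complete a 63-sum, so the worst case takes all of them and one from each pair: 3 + 10 = 13.
By the pigeonhole principle, the 14th integer has to be the second member of some pair, so 13 + 1 = 14.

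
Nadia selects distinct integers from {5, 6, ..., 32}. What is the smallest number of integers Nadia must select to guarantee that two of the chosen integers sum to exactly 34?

17

Two chosen integers sum to 34 exactly when both halves of some pair {x, 34−x} with 5 ≤ x ≤ 34−x ≤ 29 are chosen — 12 such pairs.
The remaining 4 elements (those with no distinct partner in range) can never complete a 34-sum, so the worst case takes all of them and one from each pair: 4 + 12 = 16.
By pigeonhole, the 17th integer has to be the second member of some pair, so 16 + 1 = 17.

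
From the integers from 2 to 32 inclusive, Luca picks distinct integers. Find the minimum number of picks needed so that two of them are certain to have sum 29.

19

Two chosen integers sum to 29 exactly when both halves of some pair {x, 29−x} with 2 ≤ x ≤ 29−x ≤ 27 are chosen — 13 such pairs.
The remaining 5 elements (those with no distinct partner in range) can never complete a 29-sum, so the worst case takes all of them and one from each pair: 5 + 13 = 18.
The 19th integer has to be the second member of some pair, so 18 + 1 = 19.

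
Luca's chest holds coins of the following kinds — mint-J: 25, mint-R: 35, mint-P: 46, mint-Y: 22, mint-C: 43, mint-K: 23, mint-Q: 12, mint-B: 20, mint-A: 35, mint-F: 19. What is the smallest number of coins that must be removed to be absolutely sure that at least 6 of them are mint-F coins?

267

In the worst case for collecting mint-F coins, every non-mint-F coin comes out first.
There are 25 + 35 + 46 + 22 + 43 + 23 + 12 + 20 + 35 = 261 non-mint-F coins altogether.
After those, each further coin must be mint-F, so 261 + 6 = 267 draws guarantee 6 mint-F coins.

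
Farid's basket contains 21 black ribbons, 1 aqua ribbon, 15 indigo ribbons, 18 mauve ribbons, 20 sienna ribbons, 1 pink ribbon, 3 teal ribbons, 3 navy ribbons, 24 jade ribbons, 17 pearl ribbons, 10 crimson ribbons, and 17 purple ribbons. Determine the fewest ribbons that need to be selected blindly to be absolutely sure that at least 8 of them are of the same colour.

The 12 colours are the holes; the ribbons drawn are the pigeons.
To avoid 8 of any one colour, the worst case takes at most 7 of each colour, or every ribbon of a colour that has fewer than 7.
That gives 7 + 1 + 7 + 7 + 7 + 1 + 3 + 3 + 7 + 7 + 7 + 7 = 64 ribbons with no colour reaching 8.
The next ribbon forces some colour to 8, so 64 + 1 = 65.

65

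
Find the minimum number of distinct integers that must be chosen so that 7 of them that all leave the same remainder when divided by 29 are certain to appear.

175

The 29 residue classes mod 29 are the pigeonholes.
With 174 integers one could put 6 in each residue class and have no class reach 7.
The 175th integer pushes some class to 7, so 29·6 + 1 = 175.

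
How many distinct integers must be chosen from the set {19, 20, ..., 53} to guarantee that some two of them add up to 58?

Two chosen integers sum to 58 exactly when both halves of some pair {x, 58−x} with 19 ≤ x ≤ 58−x ≤ 39 are chosen — 10 such pairs.
The remaining 15 elements (those with no distinct partner in range) can never complete a 58-sum, so the worst case takes all of them and one from each pair: 15 + 10 = 25.
The 26th integer has to be the second member of some pair, so 25 + 1 = 26.

26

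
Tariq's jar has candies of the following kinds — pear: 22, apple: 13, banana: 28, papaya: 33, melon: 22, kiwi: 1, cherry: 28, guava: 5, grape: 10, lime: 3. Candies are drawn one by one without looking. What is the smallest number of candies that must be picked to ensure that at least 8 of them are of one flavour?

59

The 10 flavours are the holes; the candies drawn are the pigeons.
To avoid 8 of any one flavour, the worst case takes at most 7 of each flavour, or every candy of a flavour that has fewer than 7.
That gives 7 + 7 + 7 + 7 + 7 + 1 + 7 + 5 + 7 + 3 = 58 candies with no flavour reaching 8.
The next candy forces some flavour to 8, so 58 + 1 = 59.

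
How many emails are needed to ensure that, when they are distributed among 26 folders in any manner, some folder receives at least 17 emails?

417

With 416 emails one could put exactly 16 in each of the 26 folders, and no folder would reach 17.
One more email must land in a folder that already has 16, giving it 17.
So 26 × 16 + 1 = 417 emails are required.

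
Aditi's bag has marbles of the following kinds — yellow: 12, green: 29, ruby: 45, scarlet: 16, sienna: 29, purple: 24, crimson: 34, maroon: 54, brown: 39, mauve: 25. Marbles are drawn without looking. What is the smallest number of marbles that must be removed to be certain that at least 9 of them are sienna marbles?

In the worst case for collecting sienna marbles, every non-sienna marble comes out first.
There are 12 + 29 + 45 + 16 + 24 + 34 + 54 + 39 + 25 = 278 non-sienna marbles altogether.
After those, each further marble must be sienna, so 278 + 9 = 287 draws guarantee 9 sienna marbles.

287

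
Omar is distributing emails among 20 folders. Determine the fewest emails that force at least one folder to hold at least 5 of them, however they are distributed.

With 80 emails one could put exactly 4 in each of the 20 folders, and no folder would reach 5.
By the pigeonhole principle, one more email must land in a folder that already has 4, giving it 5.
So 20 × 4 + 1 = 81 emails are required.

81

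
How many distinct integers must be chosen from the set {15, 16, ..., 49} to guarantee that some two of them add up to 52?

25

Group the elements by complementary pair {x, 52−x}: {15,37}, {16,36}, {17,35}, …, giving 11 two-element pairs, the single value 26 (it cannot pair with itself since the integers are distinct), and 12 integers whose partner 52−x falls outside [15,49].
Pigeonhole: treating each of those 24 groups as a pigeonhole, one can pick one integer per group — 24 integers — with no two summing to 52.
The 25th integer lands in an occupied pair, forcing a sum of 52.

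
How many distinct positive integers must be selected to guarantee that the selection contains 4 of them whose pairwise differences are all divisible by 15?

46

Integers whose pairwise differences are multiples of 15 are exactly those sharing a remainder mod 15. By the pigeonhole principle, the 15 residue classes mod 15 are the pigeonholes.
With 45 integers one could put 3 in each residue class and have no class reach 4.
The 46th integer pushes some class to 4, so 15·3 + 1 = 46.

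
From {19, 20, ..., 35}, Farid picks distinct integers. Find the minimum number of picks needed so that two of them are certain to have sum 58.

Group the elements by complementary pair {x, 58−x}: {23,35}, {24,34}, {25,33}, …, giving 6 two-element pairs, the single value 29 (it cannot pair with itself since the integers are distinct), and 4 integers whose partner 58−x falls outside [19,35].
Treating each of those 11 groups as a pigeonhole, one can pick one integer per group — 11 integers — with no two summing to 58.
The 12th integer lands in an occupied pair, forcing a sum of 58.

12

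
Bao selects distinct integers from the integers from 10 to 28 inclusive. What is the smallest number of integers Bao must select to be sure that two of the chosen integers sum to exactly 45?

Group the elements by complementary pair {x, 45−x}: {17,28}, {18,27}, {19,26}, …, giving 6 two-element pairs and 7 integers whose partner 45−x falls outside [10,28].
Pigeonhole: treating each of those 13 groups as a pigeonhole, one can pick one integer per group — 13 integers — with no two summing to 45.
The 14th integer lands in an occupied pair, forcing a sum of 45.

14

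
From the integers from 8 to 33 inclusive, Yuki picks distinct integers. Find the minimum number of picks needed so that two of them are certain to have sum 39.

15

Group the elements by complementary pair {x, 39−x}: {8,31}, {9,30}, {10,29}, …, giving 12 two-element pairs and 2 integers whose partner 39−x falls outside [8,33].
Treating each of those 14 groups as a pigeonhole, one can pick one integer per group — 14 integers — with no two summing to 39.
The 15th integer lands in an occupied pair, forcing a sum of 39.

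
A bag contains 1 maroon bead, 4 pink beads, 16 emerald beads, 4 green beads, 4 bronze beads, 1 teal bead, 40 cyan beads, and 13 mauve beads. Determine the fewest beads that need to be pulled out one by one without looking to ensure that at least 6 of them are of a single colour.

30

An adversary could hand out at most 5 beads per colour (5 colours run out sooner): 1 + 4 + 5 + 4 + 4 + 1 + 5 + 5 = 29 beads and still no colour has 6.
One more bead lands in a colour already at 5, so 30 draws are enough and 29 are not.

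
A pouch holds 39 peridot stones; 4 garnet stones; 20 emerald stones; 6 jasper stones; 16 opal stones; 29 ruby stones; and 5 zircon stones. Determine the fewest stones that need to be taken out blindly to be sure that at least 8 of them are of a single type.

An adversary could hand out at most 7 stones per type (garnet, jasper, zircon run out sooner): 7 + 4 + 7 + 6 + 7 + 7 + 5 = 43 stones and still no type has 8.
One more stone lands in a type already at 7, so 44 draws are enough and 43 are not.

44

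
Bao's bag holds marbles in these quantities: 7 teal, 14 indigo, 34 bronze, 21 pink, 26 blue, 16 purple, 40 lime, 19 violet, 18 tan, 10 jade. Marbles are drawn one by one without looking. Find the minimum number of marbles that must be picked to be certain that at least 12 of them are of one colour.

106

An adversary could hand out at most 11 marbles per colour (teal, jade run out sooner): 7 + 11 + 11 + 11 + 11 + 11 + 11 + 11 + 11 + 10 = 105 marbles and still no colour has 12.
One more marble lands in a colour already at 11, so 106 draws are enough and 105 are not.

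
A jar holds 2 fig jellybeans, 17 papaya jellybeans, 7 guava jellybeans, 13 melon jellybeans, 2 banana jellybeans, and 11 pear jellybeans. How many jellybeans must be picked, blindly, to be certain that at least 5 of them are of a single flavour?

By the pigeonhole principle, put each drawn jellybean into a box by flavour. The largest draw with every box below 5 takes min(count, 4) from each flavour; flavours with fewer than 4 contribute all they have.
Σ min(cᵢ, 4) = 2 + 4 + 4 + 4 + 2 + 4 = 20.
Draw number 20 + 1 = 21 must push one box to 5.

21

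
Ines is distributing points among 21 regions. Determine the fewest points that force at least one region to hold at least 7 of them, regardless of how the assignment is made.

127

With 126 points one could put exactly 6 in each of the 21 regions, and no region would reach 7.
One more point must land in a region that already has 6, giving it 7.
So 21 × 6 + 1 = 127 points are required.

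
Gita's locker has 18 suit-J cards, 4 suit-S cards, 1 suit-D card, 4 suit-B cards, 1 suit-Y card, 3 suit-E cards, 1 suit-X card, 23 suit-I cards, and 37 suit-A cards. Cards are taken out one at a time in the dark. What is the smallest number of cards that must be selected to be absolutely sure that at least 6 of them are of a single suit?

The 9 suits are the holes; the cards drawn are the pigeons.
To avoid 6 of any one suit, the worst case takes at most 5 of each suit, or every card of a suit that has fewer than 5.
That gives 5 + 4 + 1 + 4 + 1 + 3 + 1 + 5 + 5 = 29 cards with no suit reaching 6.
The next card forces some suit to 6, so 29 + 1 = 30.

30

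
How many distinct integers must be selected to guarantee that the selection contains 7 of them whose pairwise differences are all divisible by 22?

Integers whose pairwise differences are multiples of 22 are exactly those sharing a remainder mod 22. The 22 residue classes mod 22 are the pigeonholes.
With 132 integers one could put 6 in each residue class and have no class reach 7.
The 133rd integer pushes some class to 7, so 22·6 + 1 = 133.

133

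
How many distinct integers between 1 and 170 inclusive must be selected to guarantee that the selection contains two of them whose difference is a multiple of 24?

Integers whose pairwise differences are multiples of 24 are exactly those sharing a remainder mod 24. By the pigeonhole principle, the 24 residue classes mod 24 are the pigeonholes.
With 24 integers one could put 1 in each residue class and have no class reach 2.
The 25th integer pushes some class to 2, so 24·1 + 1 = 25.

25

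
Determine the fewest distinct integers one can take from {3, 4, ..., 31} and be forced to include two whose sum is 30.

18

Group the elements by complementary pair {x, 30−x}: {3,27}, {4,26}, {5,25}, …, giving 12 two-element pairs, the single value 15 (it cannot pair with itself since the integers are distinct), and 4 integers whose partner 30−x falls outside [3,31].
By the pigeonhole principle, treating each of those 17 groups as a pigeonhole, one can pick one integer per group — 17 integers — with no two summing to 30.
The 18th integer lands in an occupied pair, forcing a sum of 30.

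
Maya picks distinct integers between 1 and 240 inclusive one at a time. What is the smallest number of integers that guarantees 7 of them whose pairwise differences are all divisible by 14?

Integers whose pairwise differences are multiples of 14 are exactly those sharing a remainder mod 14. The 14 residue classes mod 14 are the pigeonholes.
With 84 integers one could put 6 in each residue class and have no class reach 7.
The 85th integer pushes some class to 7, so 14·6 + 1 = 85.

85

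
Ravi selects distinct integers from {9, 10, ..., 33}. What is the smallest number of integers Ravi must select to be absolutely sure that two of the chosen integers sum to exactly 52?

19

Group the elements by complementary pair {x, 52−x}: {19,33}, {20,32}, {21,31}, …, giving 7 two-element pairs; the single value 26 (it cannot pair with itself since the integers are distinct); and 10 integers whose partner 52−x falls outside [9,33].
By pigeonhole, treating each of those 18 groups as a pigeonhole, one can pick one integer per group — 18 integers — with no two summing to 52.
The 19th integer lands in an occupied pair, forcing a sum of 52.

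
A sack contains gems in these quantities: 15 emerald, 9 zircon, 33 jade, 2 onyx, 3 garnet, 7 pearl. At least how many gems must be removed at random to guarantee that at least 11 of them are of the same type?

42

The 6 types are the holes; the gems drawn are the pigeons.
To avoid 11 of any one type, the worst case takes at most 10 of each type, or every gem of a type that has fewer than 10.
That gives 10 + 9 + 10 + 2 + 3 + 7 = 41 gems with no type reaching 11.
The next gem forces some type to 11, so 41 + 1 = 42.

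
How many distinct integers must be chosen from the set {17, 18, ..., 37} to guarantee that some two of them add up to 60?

Group the elements by complementary pair {x, 60−x}: {23,37}, {24,36}, {25,35}, …, giving 7 two-element pairs; the single value 30 (it cannot pair with itself since the integers are distinct); and 6 integers whose partner 60−x falls outside [17,37].
Pigeonhole: treating each of those 14 groups as a pigeonhole, one can pick one integer per group — 14 integers — with no two summing to 60.
The 15th integer lands in an occupied pair, forcing a sum of 60.

15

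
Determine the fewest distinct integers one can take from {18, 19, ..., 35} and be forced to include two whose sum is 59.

Two chosen integers sum to 59 exactly when both halves of some pair {x, 59−x} with 24 ≤ x ≤ 59−x ≤ 35 are chosen — 6 such pairs.
The remaining 6 elements (those with no distinct partner in range) can never complete a 59-sum, so the worst case takes all of them and one from each pair: 6 + 6 = 12.
By pigeonhole, the 13th integer has to be the second member of some pair, so 12 + 1 = 13.

13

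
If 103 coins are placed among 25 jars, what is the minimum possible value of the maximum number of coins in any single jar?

5

The 25 jars are the holes and the 103 coins are the pigeons.
If every jar held at most 4 coins, the total would be at most 25 × 4 = 100, which is less than 103.
So some jar holds at least ⌈103/25⌉ = 5 coins.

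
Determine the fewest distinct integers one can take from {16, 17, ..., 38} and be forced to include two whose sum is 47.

A set avoiding the sum 47 can contain at most one of each pair {x, 47−x}, plus the 7 elements whose complement lies outside the range.
The integers 24, …, 38 (15 of them) are such a set: any two sum to at least 24+25 = 49 > 47.
By pigeonhole, any 16th integer completes one of the 8 pairs, so 16 choices force a sum of 47.

16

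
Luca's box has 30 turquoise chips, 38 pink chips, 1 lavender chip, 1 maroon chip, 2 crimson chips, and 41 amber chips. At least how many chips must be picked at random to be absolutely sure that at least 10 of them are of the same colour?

An adversary could hand out at most 9 chips per colour (lavender, maroon, crimson run out sooner): 9 + 9 + 1 + 1 + 2 + 9 = 31 chips and still no colour has 10.
Pigeonhole: one more chip lands in a colour already at 9, so 32 draws are enough and 31 are not.

32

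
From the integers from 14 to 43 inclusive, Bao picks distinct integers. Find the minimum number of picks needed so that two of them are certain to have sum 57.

Two chosen integers sum to 57 exactly when both halves of some pair {x, 57−x} with 14 ≤ x ≤ 57−x ≤ 43 are chosen — 15 such pairs.
Every element belongs to one of those pairs, so the worst case picks one from each: 15 integers.
By the pigeonhole principle, the 16th integer has to be the second member of some pair, so 15 + 1 = 16.

16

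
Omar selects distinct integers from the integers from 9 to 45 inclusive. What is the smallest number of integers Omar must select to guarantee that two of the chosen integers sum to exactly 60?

23

Group the elements by complementary pair {x, 60−x}: {15,45}, {16,44}, {17,43}, …, giving 15 two-element pairs, the single value 30 (it cannot pair with itself since the integers are distinct), and 6 integers whose partner 60−x falls outside [9,45].
Treating each of those 22 groups as a pigeonhole, one can pick one integer per group — 22 integers — with no two summing to 60.
The 23rd integer lands in an occupied pair, forcing a sum of 60.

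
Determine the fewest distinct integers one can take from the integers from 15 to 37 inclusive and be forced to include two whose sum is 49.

14

Group the elements by complementary pair {x, 49−x}: {15,34}, {16,33}, {17,32}, …, giving 10 two-element pairs and 3 integers whose partner 49−x falls outside [15,37].
Treating each of those 13 groups as a pigeonhole, one can pick one integer per group — 13 integers — with no two summing to 49.
The 14th integer lands in an occupied pair, forcing a sum of 49.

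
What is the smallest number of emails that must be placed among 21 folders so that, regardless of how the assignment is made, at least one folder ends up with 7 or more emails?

With 126 emails one could put exactly 6 in each of the 21 folders, and no folder would reach 7.
By the pigeonhole principle, one more email must land in a folder that already has 6, giving it 7.
So 21 × 6 + 1 = 127 emails are required.

127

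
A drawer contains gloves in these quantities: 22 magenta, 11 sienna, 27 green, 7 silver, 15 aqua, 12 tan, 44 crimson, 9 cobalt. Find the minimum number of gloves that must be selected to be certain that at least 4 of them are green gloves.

124

In the worst case for collecting green gloves, every non-green glove comes out first.
There are 22 + 11 + 7 + 15 + 12 + 44 + 9 = 120 non-green gloves altogether.
After those, each further glove must be green, so 120 + 4 = 124 draws guarantee 4 green gloves.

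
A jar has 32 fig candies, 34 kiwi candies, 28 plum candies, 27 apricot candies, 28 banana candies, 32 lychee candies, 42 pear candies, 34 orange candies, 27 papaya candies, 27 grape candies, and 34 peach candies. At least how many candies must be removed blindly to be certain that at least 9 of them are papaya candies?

In the worst case for collecting papaya candies, every non-papaya candy comes out first.
There are 32 + 34 + 28 + 27 + 28 + 32 + 42 + 34 + 27 + 34 = 318 non-papaya candies altogether.
After those, each further candy must be papaya, so 318 + 9 = 327 draws guarantee 9 papaya candies.

327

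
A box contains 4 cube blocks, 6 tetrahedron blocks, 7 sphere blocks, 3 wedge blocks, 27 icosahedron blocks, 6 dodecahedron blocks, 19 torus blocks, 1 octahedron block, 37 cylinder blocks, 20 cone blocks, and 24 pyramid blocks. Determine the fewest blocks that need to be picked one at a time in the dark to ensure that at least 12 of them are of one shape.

Put each drawn block into a box by shape. The largest draw with every box below 12 takes min(count, 11) from each shape; shapes with fewer than 11 contribute all they have.
Σ min(cᵢ, 11) = 4 + 6 + 7 + 3 + 11 + 6 + 11 + 1 + 11 + 11 + 11 = 82.
Draw number 82 + 1 = 83 must push one box to 12.

83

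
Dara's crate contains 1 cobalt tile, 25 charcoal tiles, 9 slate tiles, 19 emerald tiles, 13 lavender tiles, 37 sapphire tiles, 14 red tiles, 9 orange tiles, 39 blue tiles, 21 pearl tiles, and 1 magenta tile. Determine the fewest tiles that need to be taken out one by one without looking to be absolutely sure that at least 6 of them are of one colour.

Put each drawn tile into a box by colour. The largest draw with every box below 6 takes min(count, 5) from each colour; colours with fewer than 5 contribute all they have.
Σ min(cᵢ, 5) = 1 + 5 + 5 + 5 + 5 + 5 + 5 + 5 + 5 + 5 + 1 = 47.
Draw number 47 + 1 = 48 must push one box to 6.

48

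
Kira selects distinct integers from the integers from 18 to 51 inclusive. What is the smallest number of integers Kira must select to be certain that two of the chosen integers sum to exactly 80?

Two chosen integers sum to 80 exactly when both halves of some pair {x, 80−x} with 29 ≤ x ≤ 80−x ≤ 51 are chosen — 11 such pairs.
The remaining 12 elements (those with no distinct partner in range) can never complete a 80-sum, so the worst case takes all of them and one from each pair: 12 + 11 = 23.
Pigeonhole: the 24th integer has to be the second member of some pair, so 23 + 1 = 24.

24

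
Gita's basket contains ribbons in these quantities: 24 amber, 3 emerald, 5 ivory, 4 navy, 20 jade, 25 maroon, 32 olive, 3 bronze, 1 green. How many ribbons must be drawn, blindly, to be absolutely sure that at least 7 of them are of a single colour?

Pigeonhole: the 9 colours are the holes; the ribbons drawn are the pigeons.
To avoid 7 of any one colour, the worst case takes at most 6 of each colour, or every ribbon of a colour that has fewer than 6.
That gives 6 + 3 + 5 + 4 + 6 + 6 + 6 + 3 + 1 = 40 ribbons with no colour reaching 7.
The next ribbon forces some colour to 7, so 40 + 1 = 41.

41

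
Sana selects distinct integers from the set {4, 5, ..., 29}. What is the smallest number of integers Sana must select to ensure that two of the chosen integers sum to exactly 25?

18

Two chosen integers sum to 25 exactly when both halves of some pair {x, 25−x} with 4 ≤ x ≤ 25−x ≤ 21 are chosen — 9 such pairs.
The remaining 8 elements (those with no distinct partner in range) can never complete a 25-sum, so the worst case takes all of them and one from each pair: 8 + 9 = 17.
Pigeonhole: the 18th integer has to be the second member of some pair, so 17 + 1 = 18.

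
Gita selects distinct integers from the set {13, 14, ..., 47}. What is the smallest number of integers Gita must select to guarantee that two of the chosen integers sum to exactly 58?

Two chosen integers sum to 58 exactly when both halves of some pair {x, 58−x} with 13 ≤ x ≤ 58−x ≤ 45 are chosen — 16 such pairs.
The remaining 3 elements (those with no distinct partner in range) can never complete a 58-sum, so the worst case takes all of them and one from each pair: 3 + 16 = 19.
The 20th integer has to be the second member of some pair, so 19 + 1 = 20.

20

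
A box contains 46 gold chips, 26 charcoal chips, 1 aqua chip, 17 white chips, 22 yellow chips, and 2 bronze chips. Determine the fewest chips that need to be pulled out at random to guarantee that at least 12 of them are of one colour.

An adversary could hand out at most 11 chips per colour (aqua, bronze run out sooner): 11 + 11 + 1 + 11 + 11 + 2 = 47 chips and still no colour has 12.
Pigeonhole: one more chip lands in a colour already at 11, so 48 draws are enough and 47 are not.

48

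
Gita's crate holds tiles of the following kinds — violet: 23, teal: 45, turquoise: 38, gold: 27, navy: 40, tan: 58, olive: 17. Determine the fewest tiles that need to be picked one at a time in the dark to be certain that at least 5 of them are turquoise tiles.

215

In the worst case for collecting turquoise tiles, every non-turquoise tile comes out first.
There are 23 + 45 + 27 + 40 + 58 + 17 = 210 non-turquoise tiles altogether.
After those, each further tile must be turquoise, so 210 + 5 = 215 draws guarantee 5 turquoise tiles.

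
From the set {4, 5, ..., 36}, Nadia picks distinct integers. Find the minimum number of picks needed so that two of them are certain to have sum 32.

22

A set avoiding the sum 32 can contain at most one of each pair {x, 32−x}, plus the 9 elements whose complement lies outside the range or equal to its own complement.
The integers 16, …, 36 (21 of them) are such a set: any two sum to at least 16+17 = 33 > 32.
Pigeonhole: any 22nd integer completes one of the 12 pairs, so 22 choices force a sum of 32.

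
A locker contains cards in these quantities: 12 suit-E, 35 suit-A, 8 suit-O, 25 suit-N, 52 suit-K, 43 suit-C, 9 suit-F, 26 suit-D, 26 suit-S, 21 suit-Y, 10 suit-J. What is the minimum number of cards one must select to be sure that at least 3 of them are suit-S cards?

244

In the worst case for collecting suit-S cards, every non-suit-S card comes out first.
There are 12 + 35 + 8 + 25 + 52 + 43 + 9 + 26 + 21 + 10 = 241 non-suit-S cards altogether.
After those, each further card must be suit-S, so 241 + 3 = 244 draws guarantee 3 suit-S cards.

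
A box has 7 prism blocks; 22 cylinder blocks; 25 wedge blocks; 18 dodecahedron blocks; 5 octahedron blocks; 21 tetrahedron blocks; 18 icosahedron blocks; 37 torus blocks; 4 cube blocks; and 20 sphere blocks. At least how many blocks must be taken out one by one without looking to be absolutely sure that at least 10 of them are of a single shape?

The 10 shapes are the holes; the blocks drawn are the pigeons.
To avoid 10 of any one shape, the worst case takes at most 9 of each shape, or every block of a shape that has fewer than 9.
That gives 7 + 9 + 9 + 9 + 5 + 9 + 9 + 9 + 4 + 9 = 79 blocks with no shape reaching 10.
The next block forces some shape to 10, so 79 + 1 = 80.

80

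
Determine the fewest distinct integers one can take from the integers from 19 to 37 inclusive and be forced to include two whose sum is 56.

Two chosen integers sum to 56 exactly when both halves of some pair {x, 56−x} with 19 ≤ x ≤ 56−x ≤ 37 are chosen — 9 such pairs.
The remaining 1 element (those with no distinct partner in range) can never complete a 56-sum, so the worst case takes all of them and one from each pair: 1 + 9 = 10.
The 11th integer has to be the second member of some pair, so 10 + 1 = 11.

11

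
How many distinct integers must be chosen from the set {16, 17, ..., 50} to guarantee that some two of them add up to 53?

Group the elements by complementary pair {x, 53−x}: {16,37}, {17,36}, {18,35}, …, giving 11 two-element pairs and 13 integers whose partner 53−x falls outside [16,50].
Pigeonhole: treating each of those 24 groups as a pigeonhole, one can pick one integer per group — 24 integers — with no two summing to 53.
The 25th integer lands in an occupied pair, forcing a sum of 53.

25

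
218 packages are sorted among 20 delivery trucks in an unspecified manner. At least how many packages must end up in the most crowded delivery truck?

11

The 20 delivery trucks are the holes and the 218 packages are the pigeons.
If every delivery truck held at most 10 packages, the total would be at most 20 × 10 = 200, which is less than 218.
So some delivery truck holds at least ⌈218/20⌉ = 11 packages.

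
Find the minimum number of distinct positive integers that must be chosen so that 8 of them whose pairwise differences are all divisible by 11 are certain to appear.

Integers whose pairwise differences are multiples of 11 are exactly those sharing a remainder mod 11. Pigeonhole: the 11 residue classes mod 11 are the pigeonholes.
With 77 integers one could put 7 in each residue class and have no class reach 8.
The 78th integer pushes some class to 8, so 11·7 + 1 = 78.

78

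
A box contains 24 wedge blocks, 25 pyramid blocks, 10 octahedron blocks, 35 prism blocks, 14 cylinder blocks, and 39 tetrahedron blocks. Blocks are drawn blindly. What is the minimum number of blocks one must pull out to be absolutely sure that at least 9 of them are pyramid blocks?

In the worst case for collecting pyramid blocks, every non-pyramid block comes out first.
There are 24 + 10 + 35 + 14 + 39 = 122 non-pyramid blocks altogether.
After those, each further block must be pyramid, so 122 + 9 = 131 draws guarantee 9 pyramid blocks.

131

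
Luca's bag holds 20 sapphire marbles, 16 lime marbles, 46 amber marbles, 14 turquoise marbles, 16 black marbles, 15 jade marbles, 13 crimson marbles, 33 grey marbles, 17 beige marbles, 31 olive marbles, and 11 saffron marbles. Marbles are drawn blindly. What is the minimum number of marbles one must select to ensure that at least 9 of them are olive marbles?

210

In the worst case for collecting olive marbles, every non-olive marble comes out first.
There are 20 + 16 + 46 + 14 + 16 + 15 + 13 + 33 + 17 + 11 = 201 non-olive marbles altogether.
After those, each further marble must be olive, so 201 + 9 = 210 draws guarantee 9 olive marbles.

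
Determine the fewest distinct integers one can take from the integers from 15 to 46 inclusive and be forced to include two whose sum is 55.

20

Group the elements by complementary pair {x, 55−x}: {15,40}, {16,39}, {17,38}, …, giving 13 two-element pairs and 6 integers whose partner 55−x falls outside [15,46].
By pigeonhole, treating each of those 19 groups as a pigeonhole, one can pick one integer per group — 19 integers — with no two summing to 55.
The 20th integer lands in an occupied pair, forcing a sum of 55.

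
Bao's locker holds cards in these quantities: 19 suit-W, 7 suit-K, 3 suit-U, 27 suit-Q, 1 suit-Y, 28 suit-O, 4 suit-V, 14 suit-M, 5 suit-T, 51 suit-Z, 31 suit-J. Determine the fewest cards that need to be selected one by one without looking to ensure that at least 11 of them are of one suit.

An adversary could hand out at most 10 cards per suit (5 suits run out sooner): 10 + 7 + 3 + 10 + 1 + 10 + 4 + 10 + 5 + 10 + 10 = 80 cards and still no suit has 11.
Pigeonhole: one more card lands in a suit already at 10, so 81 draws are enough and 80 are not.

81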